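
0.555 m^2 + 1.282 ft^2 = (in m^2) 0.6741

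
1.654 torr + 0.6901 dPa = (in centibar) 0.2206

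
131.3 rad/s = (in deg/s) 7523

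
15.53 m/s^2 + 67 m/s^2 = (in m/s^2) 82.53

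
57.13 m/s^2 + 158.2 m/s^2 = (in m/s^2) 215.3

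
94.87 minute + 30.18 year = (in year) 30.18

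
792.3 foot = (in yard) 264.1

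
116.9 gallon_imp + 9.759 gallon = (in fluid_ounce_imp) 2e+04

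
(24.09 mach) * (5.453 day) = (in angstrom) 3.865e+19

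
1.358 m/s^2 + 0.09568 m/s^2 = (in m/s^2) 1.454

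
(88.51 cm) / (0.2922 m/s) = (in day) 3.506e-05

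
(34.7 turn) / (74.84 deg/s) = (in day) 0.001932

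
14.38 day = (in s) 1.242e+06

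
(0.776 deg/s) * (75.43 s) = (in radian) 1.022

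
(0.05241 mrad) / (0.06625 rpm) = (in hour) 2.098e-06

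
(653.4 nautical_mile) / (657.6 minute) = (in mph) 68.61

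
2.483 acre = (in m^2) 1.005e+04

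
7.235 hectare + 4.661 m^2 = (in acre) 17.88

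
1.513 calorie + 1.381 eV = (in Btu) 0.006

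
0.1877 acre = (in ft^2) 8176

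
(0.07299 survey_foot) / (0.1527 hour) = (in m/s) 4.047e-05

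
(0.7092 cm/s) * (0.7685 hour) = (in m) 19.62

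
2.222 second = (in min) 0.03703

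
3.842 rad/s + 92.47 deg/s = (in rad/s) 5.456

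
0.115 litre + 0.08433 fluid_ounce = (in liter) 0.1175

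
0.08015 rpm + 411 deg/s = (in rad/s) 7.182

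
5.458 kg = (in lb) 12.03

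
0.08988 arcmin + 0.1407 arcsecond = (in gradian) 0.001708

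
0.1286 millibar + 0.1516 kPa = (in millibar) 1.645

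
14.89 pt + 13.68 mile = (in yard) 2.408e+04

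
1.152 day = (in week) 0.1646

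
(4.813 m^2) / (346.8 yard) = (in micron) 1.518e+04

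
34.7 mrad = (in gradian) 2.209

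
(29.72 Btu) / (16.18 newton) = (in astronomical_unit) 1.295e-08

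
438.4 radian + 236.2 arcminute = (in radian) 438.5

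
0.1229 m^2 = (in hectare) 1.229e-05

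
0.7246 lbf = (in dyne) 3.223e+05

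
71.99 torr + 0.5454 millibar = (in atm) 0.09526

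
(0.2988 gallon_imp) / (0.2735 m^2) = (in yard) 0.005432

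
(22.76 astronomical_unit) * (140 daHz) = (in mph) 1.066e+16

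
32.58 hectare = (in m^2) 3.258e+05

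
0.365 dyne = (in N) 3.65e-06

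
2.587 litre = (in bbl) 0.01627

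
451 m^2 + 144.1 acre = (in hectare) 58.36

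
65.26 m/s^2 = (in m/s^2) 65.26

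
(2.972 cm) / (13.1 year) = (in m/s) 7.194e-11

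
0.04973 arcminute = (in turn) 2.302e-06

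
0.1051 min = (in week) 1.043e-05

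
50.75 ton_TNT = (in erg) 2.123e+18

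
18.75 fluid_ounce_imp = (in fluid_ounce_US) 18.01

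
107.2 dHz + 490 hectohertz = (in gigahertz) 4.901e-05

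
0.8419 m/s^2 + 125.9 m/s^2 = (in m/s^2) 126.7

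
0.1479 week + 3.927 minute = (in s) 8.969e+04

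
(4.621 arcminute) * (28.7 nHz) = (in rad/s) 3.858e-11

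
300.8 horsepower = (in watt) 2.243e+05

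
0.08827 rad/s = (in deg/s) 5.057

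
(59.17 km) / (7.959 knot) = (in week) 0.02389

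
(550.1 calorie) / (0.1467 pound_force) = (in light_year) 3.728e-13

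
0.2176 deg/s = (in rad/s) 0.003798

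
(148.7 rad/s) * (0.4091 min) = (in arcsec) 7.529e+08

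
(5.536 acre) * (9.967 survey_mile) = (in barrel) 2.26e+09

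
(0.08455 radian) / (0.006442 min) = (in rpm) 2.089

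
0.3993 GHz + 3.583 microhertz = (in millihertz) 3.993e+11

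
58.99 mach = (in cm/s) 2.009e+06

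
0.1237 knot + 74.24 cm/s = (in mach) 0.002367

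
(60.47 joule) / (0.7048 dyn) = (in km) 8580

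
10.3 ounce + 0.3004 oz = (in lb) 0.6625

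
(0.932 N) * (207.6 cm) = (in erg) 1.935e+07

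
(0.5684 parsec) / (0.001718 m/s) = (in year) 3.237e+11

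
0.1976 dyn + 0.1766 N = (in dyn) 1.766e+04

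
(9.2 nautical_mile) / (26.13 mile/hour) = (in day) 0.01688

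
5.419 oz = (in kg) 0.1536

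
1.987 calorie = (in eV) 5.189e+19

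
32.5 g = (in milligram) 3.25e+04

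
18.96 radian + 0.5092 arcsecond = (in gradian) 1207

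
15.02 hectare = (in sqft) 1.617e+06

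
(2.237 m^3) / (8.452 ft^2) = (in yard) 3.116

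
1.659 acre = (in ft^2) 7.227e+04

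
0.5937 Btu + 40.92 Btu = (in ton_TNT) 1.047e-05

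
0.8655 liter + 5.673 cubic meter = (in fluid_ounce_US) 1.919e+05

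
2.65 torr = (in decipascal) 3533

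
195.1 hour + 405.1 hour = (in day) 25.01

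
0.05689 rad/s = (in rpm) 0.5433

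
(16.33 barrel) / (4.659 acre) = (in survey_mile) 8.556e-08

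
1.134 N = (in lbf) 0.2549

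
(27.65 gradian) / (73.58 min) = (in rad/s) 9.838e-05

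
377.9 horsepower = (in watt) 2.818e+05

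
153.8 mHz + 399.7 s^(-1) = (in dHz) 3999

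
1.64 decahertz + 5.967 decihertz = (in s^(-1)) 17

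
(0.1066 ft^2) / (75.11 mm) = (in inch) 5.191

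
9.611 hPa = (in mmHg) 7.209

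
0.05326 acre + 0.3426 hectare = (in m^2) 3642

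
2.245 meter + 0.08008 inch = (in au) 1.502e-11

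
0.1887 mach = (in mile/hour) 143.7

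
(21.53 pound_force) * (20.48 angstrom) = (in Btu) 1.859e-10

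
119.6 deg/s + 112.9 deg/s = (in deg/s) 232.5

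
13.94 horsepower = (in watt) 1.04e+04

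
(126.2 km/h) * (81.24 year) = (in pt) 2.546e+14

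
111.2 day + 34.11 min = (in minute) 1.602e+05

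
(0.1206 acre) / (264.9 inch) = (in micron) 7.254e+07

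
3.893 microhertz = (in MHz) 3.893e-12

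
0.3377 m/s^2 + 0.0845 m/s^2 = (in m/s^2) 0.4222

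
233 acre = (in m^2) 9.429e+05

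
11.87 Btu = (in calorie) 2993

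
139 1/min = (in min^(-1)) 139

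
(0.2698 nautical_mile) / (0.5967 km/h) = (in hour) 0.8374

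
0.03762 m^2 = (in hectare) 3.762e-06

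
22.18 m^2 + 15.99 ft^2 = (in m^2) 23.67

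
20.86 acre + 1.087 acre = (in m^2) 8.882e+04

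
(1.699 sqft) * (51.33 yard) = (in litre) 7409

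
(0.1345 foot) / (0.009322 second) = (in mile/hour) 9.837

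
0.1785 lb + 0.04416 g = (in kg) 0.08101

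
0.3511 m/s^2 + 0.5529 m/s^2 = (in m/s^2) 0.904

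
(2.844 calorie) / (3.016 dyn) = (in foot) 1.294e+06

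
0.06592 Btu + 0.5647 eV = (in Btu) 0.06592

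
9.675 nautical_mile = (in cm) 1.792e+06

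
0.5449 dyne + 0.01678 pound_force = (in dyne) 7465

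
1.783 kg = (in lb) 3.931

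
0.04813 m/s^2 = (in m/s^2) 0.04813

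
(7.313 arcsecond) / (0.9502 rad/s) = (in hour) 1.036e-08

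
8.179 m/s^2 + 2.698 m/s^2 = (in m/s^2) 10.88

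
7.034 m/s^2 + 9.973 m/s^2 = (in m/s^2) 17.01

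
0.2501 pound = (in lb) 0.2501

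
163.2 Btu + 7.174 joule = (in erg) 1.722e+12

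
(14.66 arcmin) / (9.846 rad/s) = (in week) 7.161e-10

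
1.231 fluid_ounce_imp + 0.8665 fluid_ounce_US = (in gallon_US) 0.01601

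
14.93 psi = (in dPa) 1.029e+06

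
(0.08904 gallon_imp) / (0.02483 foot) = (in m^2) 0.05348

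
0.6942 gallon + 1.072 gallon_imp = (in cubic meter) 0.007501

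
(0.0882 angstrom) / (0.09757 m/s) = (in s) 9.04e-11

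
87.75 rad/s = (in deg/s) 5028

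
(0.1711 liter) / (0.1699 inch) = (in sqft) 0.4268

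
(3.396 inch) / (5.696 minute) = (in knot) 0.0004906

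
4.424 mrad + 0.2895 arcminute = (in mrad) 4.508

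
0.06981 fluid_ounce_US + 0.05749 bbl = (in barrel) 0.0575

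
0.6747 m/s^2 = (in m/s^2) 0.6747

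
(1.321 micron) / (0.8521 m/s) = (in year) 4.916e-14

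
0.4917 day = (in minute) 708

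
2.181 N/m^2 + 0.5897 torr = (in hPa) 0.808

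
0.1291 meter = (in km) 0.0001291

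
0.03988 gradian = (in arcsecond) 129.2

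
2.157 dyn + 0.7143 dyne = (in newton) 2.871e-05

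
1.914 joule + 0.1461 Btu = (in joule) 156.1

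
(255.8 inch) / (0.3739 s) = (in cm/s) 1738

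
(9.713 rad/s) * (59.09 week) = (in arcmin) 1.193e+12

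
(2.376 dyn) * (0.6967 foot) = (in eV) 3.149e+13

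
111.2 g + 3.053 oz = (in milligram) 1.978e+05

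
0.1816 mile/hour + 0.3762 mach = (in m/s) 128.2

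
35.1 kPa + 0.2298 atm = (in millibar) 583.8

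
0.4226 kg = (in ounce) 14.91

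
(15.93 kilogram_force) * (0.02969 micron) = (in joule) 4.638e-06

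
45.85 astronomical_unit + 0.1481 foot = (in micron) 6.859e+18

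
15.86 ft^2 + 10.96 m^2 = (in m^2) 12.43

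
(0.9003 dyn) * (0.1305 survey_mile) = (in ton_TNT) 4.519e-13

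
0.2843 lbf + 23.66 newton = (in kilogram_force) 2.542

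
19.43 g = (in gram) 19.43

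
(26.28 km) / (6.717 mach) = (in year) 3.644e-07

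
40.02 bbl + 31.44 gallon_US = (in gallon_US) 1712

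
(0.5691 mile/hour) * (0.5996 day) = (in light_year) 1.393e-12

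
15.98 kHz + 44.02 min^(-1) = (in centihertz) 1.598e+06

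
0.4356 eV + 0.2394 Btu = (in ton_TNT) 6.037e-08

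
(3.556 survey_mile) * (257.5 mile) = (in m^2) 2.372e+09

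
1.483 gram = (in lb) 0.003269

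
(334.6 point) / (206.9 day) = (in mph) 1.477e-08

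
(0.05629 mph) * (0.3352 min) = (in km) 0.0005061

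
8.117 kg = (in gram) 8117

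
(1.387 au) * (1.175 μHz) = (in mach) 716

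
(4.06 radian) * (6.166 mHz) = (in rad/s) 0.02503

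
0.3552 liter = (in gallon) 0.09383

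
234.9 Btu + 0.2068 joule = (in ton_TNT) 5.923e-05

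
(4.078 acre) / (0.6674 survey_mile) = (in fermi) 1.536e+16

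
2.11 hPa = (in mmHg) 1.583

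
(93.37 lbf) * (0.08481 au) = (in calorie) 1.259e+12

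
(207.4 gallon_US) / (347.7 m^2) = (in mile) 1.403e-06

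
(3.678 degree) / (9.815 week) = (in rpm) 1.033e-07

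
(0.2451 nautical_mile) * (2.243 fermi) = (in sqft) 1.096e-11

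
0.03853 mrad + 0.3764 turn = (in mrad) 2365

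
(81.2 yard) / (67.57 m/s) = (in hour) 0.0003052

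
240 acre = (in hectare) 97.12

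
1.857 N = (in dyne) 1.857e+05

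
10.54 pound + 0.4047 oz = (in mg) 4.792e+06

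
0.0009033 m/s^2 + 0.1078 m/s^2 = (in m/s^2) 0.1087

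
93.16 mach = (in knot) 6.166e+04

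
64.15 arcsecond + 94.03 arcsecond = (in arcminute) 2.636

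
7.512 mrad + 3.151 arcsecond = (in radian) 0.007527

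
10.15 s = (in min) 0.1692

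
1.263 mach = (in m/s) 430.1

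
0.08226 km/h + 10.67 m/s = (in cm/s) 1069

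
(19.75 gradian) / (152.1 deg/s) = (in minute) 0.001948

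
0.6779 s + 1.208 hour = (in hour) 1.208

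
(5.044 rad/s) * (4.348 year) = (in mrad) 6.916e+11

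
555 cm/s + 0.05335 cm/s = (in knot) 10.79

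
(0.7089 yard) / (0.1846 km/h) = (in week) 2.09e-05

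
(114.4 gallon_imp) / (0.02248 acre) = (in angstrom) 5.717e+07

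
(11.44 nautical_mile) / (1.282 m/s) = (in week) 0.02733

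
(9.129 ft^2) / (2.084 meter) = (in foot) 1.335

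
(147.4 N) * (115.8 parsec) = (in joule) 5.267e+20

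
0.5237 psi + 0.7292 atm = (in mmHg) 581.3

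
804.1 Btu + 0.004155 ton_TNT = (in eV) 1.138e+26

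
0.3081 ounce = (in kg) 0.008734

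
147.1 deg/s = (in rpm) 24.52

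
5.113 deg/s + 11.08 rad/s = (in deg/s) 640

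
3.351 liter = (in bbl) 0.02108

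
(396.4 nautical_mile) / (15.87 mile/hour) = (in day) 1.198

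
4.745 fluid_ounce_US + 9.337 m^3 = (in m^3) 9.337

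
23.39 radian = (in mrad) 2.339e+04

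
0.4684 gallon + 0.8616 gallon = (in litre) 5.035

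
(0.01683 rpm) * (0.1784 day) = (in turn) 4.324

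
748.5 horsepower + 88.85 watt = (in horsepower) 748.6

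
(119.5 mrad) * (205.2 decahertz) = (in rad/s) 245.2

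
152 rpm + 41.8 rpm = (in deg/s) 1163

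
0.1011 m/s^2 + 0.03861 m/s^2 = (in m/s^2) 0.1397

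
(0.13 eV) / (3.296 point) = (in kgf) 1.827e-18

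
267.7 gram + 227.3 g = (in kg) 0.495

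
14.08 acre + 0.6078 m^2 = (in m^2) 5.698e+04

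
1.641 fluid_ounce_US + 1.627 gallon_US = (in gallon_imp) 1.365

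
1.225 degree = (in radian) 0.02138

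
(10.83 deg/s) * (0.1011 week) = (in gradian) 7.358e+05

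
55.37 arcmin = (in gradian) 1.025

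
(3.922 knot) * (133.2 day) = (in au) 0.0001552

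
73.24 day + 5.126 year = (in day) 1944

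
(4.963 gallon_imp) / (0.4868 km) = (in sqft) 0.0004989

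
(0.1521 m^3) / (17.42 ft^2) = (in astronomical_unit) 6.282e-13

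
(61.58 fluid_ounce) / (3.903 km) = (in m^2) 4.666e-07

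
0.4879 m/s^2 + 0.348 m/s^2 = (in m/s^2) 0.8359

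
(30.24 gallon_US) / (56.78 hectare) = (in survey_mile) 1.253e-10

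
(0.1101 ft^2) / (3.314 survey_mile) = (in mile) 1.192e-09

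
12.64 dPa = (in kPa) 0.001264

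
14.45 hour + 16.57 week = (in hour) 2798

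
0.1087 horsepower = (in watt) 81.06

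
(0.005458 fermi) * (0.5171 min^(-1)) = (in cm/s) 4.704e-18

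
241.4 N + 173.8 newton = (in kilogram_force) 42.34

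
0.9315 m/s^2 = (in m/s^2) 0.9315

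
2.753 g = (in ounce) 0.09711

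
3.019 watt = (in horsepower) 0.004049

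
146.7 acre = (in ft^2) 6.39e+06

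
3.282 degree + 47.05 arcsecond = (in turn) 0.009153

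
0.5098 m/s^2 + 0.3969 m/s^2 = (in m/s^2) 0.9067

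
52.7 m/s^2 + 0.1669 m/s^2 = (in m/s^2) 52.87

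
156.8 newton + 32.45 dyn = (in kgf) 15.99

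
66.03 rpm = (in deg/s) 396.2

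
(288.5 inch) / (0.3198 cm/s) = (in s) 2291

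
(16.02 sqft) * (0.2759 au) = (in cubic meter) 6.143e+10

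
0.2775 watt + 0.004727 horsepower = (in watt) 3.802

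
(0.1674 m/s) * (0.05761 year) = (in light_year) 3.215e-11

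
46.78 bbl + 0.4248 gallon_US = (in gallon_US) 1965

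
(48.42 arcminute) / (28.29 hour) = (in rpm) 1.321e-06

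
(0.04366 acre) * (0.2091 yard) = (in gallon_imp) 7431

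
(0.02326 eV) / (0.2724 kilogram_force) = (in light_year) 1.475e-37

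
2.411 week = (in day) 16.88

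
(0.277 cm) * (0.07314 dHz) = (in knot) 3.938e-05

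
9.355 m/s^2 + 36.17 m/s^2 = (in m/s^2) 45.53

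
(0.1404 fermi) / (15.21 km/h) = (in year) 1.054e-24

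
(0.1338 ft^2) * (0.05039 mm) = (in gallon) 0.0001655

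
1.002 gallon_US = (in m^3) 0.003793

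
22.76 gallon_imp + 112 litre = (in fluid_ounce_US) 7286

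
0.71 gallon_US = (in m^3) 0.002688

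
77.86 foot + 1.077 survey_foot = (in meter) 24.06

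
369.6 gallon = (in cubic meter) 1.399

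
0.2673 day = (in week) 0.03819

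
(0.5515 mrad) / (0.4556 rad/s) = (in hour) 3.362e-07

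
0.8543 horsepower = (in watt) 637.1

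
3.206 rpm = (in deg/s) 19.24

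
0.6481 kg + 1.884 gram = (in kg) 0.65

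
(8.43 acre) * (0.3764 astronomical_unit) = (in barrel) 1.208e+16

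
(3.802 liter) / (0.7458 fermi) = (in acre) 1.26e+09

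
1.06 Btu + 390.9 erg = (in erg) 1.118e+10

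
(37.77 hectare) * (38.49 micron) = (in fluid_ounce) 4.916e+05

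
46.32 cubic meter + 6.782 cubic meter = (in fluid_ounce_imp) 1.869e+06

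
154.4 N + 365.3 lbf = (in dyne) 1.779e+08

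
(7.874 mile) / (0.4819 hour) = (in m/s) 7.304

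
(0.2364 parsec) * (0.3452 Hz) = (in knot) 4.895e+15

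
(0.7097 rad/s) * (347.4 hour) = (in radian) 8.876e+05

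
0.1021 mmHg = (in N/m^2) 13.61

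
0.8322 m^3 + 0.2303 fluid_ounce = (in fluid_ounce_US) 2.814e+04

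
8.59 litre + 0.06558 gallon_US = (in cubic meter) 0.008838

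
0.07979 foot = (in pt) 68.94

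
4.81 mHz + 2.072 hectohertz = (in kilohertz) 0.2072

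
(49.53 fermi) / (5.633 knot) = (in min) 2.849e-16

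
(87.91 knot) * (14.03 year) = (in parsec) 6.485e-07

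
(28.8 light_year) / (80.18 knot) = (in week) 1.092e+10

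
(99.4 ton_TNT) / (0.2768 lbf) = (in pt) 9.575e+14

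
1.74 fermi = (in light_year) 1.839e-31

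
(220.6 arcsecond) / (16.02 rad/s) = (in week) 1.104e-10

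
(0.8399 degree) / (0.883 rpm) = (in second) 0.1585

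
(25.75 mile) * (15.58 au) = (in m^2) 9.659e+16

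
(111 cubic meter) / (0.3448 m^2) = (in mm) 3.219e+05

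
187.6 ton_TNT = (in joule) 7.849e+11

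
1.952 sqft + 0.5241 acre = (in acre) 0.5241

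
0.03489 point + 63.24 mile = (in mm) 1.018e+08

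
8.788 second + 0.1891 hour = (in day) 0.007981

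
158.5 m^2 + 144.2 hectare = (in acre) 356.4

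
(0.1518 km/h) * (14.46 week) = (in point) 1.045e+09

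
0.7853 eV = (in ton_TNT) 3.007e-29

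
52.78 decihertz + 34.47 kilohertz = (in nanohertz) 3.448e+13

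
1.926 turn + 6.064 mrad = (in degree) 693.7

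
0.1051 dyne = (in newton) 1.051e-06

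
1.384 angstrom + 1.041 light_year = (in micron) 9.849e+21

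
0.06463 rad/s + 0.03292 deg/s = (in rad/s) 0.0652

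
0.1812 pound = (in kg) 0.08219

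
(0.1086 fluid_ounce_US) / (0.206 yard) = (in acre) 4.213e-09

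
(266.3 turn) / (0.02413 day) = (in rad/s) 0.8026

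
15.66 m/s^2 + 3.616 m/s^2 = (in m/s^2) 19.28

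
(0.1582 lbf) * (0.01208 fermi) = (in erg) 8.501e-11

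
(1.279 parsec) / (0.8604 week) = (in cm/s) 7.584e+12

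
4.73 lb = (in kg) 2.145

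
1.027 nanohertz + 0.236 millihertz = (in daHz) 2.36e-05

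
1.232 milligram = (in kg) 1.232e-06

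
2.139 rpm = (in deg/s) 12.83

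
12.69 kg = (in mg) 1.269e+07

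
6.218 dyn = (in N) 6.218e-05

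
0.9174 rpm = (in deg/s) 5.504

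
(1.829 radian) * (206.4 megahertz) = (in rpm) 3.605e+09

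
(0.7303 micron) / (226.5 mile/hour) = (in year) 2.287e-16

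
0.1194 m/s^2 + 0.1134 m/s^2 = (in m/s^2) 0.2328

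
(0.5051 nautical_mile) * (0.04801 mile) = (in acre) 17.86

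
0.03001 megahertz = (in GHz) 3.001e-05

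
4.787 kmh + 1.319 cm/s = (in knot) 2.61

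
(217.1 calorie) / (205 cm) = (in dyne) 4.431e+07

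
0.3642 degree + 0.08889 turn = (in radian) 0.5649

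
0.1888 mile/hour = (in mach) 0.0002479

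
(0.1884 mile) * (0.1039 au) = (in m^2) 4.713e+12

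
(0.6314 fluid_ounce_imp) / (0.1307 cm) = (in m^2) 0.01373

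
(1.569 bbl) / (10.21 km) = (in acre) 6.037e-09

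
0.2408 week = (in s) 1.456e+05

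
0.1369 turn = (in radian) 0.8602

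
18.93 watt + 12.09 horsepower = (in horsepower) 12.12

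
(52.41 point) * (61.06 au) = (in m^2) 1.689e+11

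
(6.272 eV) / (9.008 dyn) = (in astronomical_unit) 7.457e-26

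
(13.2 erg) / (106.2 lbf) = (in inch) 1.1e-07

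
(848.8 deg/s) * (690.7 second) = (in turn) 1629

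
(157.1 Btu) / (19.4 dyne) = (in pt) 2.422e+12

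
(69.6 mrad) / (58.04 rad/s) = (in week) 1.983e-09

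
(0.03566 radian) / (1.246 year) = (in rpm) 8.666e-09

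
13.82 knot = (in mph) 15.9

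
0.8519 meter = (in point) 2415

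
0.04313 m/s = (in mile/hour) 0.09648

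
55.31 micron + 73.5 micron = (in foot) 0.0004226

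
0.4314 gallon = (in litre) 1.633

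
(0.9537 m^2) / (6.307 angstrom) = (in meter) 1.512e+09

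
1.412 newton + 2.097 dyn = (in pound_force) 0.3174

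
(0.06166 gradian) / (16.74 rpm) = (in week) 9.135e-10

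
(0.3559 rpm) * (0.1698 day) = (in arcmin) 1.88e+06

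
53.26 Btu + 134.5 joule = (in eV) 3.516e+23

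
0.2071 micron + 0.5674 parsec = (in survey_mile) 1.088e+13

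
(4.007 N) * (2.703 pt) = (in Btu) 3.622e-06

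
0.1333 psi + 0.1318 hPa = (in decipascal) 9323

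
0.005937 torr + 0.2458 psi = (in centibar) 1.696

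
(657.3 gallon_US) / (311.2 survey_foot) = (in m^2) 0.02623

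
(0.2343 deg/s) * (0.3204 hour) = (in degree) 270.3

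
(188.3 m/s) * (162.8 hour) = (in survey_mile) 6.857e+04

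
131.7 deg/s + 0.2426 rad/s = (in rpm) 24.27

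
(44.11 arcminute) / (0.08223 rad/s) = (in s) 0.156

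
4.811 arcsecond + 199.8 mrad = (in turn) 0.0318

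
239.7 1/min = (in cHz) 399.5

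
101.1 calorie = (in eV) 2.64e+21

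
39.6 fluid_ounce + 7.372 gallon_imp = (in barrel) 0.2182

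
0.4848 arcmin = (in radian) 0.000141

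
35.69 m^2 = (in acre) 0.008819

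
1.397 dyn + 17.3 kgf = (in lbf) 38.14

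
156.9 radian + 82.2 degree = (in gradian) 1.008e+04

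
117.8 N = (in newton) 117.8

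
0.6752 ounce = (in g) 19.14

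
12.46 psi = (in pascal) 8.591e+04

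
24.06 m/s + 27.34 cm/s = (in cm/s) 2433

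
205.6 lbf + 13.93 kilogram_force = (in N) 1051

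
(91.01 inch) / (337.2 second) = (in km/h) 0.02468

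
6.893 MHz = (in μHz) 6.893e+12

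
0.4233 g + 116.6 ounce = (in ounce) 116.6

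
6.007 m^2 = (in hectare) 0.0006007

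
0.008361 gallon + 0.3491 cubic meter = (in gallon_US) 92.23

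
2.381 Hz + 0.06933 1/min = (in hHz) 0.02382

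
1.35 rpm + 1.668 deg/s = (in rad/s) 0.1705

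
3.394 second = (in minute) 0.05657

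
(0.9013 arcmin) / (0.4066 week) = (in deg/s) 6.109e-08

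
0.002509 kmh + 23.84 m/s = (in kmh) 85.83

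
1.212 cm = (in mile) 7.531e-06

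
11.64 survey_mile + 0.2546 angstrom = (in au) 1.252e-07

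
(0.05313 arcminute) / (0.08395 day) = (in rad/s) 2.131e-09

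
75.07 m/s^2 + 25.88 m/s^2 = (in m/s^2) 100.9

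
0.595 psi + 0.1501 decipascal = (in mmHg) 30.77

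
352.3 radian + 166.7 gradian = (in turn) 56.49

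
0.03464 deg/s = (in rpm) 0.005773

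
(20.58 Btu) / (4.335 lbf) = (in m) 1126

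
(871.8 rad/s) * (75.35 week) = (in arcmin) 1.366e+14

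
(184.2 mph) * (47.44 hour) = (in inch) 5.537e+08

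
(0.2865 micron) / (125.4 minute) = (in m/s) 3.808e-11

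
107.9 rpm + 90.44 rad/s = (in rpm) 971.5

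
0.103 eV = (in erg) 1.65e-13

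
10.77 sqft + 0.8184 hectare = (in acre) 2.023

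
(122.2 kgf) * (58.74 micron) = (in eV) 4.394e+17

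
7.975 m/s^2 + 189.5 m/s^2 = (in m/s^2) 197.5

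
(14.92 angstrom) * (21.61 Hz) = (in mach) 9.469e-11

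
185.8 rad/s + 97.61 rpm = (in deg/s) 1.123e+04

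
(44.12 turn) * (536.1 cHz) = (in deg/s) 8.515e+04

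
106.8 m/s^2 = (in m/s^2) 106.8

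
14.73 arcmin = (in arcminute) 14.73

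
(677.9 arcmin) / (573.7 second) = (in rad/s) 0.0003437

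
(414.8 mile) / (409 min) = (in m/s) 27.2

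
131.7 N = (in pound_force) 29.61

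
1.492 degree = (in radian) 0.02604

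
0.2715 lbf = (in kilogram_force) 0.1232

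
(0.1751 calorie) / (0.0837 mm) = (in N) 8753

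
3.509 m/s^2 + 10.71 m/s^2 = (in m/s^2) 14.22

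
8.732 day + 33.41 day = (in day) 42.14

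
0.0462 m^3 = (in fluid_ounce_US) 1562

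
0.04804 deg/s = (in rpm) 0.008007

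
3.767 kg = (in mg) 3.767e+06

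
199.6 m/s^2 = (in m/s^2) 199.6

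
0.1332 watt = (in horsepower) 0.0001786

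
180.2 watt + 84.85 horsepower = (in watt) 6.345e+04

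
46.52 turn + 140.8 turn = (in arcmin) 4.046e+06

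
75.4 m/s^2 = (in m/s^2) 75.4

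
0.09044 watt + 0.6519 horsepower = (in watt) 486.2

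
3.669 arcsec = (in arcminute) 0.06115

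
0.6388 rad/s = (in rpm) 6.1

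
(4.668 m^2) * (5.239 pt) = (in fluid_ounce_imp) 303.6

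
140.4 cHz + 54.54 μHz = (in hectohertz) 0.01404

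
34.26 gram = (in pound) 0.07553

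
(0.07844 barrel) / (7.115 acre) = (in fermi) 4.331e+08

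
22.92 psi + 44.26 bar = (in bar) 45.84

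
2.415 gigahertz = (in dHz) 2.415e+10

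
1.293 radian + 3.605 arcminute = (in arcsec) 2.669e+05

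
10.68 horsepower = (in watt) 7964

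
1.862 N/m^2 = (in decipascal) 18.62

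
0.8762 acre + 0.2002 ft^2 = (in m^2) 3546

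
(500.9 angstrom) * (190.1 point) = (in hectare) 3.359e-13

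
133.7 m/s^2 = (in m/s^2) 133.7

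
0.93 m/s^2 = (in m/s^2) 0.93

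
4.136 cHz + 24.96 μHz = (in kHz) 4.138e-05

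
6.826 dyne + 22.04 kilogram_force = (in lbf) 48.59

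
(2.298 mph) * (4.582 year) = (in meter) 1.484e+08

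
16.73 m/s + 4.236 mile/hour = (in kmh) 67.05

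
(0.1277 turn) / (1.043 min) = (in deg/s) 0.7346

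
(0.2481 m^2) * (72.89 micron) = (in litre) 0.01808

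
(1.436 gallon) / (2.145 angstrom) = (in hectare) 2534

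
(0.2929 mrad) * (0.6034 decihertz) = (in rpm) 0.0001688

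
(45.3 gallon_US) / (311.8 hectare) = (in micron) 0.055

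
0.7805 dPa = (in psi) 1.132e-05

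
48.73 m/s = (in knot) 94.72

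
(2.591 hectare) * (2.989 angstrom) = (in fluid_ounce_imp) 0.2726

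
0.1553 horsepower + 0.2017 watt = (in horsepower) 0.1556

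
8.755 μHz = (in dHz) 8.755e-05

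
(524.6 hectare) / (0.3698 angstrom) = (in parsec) 4.597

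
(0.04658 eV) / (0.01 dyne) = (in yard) 8.162e-14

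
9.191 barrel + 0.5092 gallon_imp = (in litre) 1464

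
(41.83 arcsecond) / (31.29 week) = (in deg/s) 6.14e-10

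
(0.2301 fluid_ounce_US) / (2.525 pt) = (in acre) 1.888e-06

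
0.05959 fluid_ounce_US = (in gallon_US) 0.0004655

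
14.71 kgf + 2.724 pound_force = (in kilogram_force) 15.95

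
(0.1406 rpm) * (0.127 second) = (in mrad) 1.87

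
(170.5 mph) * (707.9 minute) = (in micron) 3.237e+12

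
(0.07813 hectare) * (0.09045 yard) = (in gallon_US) 1.707e+04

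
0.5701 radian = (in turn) 0.09073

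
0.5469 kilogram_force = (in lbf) 1.206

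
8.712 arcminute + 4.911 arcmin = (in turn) 0.0006307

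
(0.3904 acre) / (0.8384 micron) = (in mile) 1.171e+06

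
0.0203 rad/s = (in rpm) 0.1939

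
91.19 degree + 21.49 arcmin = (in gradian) 101.7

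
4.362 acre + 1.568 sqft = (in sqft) 1.9e+05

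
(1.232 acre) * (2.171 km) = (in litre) 1.082e+10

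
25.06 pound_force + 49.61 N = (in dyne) 1.611e+07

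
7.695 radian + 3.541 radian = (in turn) 1.788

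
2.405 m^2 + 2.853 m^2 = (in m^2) 5.258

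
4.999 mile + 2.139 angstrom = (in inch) 3.167e+05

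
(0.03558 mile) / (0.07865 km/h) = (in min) 43.68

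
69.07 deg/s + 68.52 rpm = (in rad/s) 8.381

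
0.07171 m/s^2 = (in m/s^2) 0.07171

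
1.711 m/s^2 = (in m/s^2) 1.711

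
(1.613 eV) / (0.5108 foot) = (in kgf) 1.693e-19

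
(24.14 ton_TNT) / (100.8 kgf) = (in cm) 1.022e+10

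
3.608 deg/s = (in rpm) 0.6013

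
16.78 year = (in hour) 1.47e+05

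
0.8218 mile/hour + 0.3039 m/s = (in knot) 1.305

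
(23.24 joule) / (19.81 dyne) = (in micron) 1.173e+11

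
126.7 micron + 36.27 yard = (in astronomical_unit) 2.217e-10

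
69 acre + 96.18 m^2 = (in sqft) 3.007e+06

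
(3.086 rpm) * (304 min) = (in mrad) 5.895e+06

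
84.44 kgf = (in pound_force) 186.2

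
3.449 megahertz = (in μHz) 3.449e+12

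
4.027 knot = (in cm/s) 207.2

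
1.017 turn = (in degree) 366.1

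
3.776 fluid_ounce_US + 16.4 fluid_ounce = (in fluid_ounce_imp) 21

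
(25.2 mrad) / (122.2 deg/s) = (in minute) 0.0001969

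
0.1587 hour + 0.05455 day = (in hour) 1.468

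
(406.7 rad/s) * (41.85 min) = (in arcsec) 2.106e+11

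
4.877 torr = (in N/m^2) 650.2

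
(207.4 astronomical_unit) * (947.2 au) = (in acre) 1.086e+24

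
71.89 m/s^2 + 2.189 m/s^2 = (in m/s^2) 74.08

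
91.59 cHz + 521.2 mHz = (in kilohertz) 0.001437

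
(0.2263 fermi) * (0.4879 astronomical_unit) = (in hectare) 1.652e-09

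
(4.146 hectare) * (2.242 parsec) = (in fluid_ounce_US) 9.699e+25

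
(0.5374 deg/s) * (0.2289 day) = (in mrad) 1.855e+05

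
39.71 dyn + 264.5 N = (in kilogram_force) 26.97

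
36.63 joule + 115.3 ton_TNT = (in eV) 3.011e+30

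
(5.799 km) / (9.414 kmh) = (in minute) 36.96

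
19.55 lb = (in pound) 19.55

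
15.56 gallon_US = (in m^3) 0.0589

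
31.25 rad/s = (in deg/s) 1790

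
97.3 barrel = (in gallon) 4087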